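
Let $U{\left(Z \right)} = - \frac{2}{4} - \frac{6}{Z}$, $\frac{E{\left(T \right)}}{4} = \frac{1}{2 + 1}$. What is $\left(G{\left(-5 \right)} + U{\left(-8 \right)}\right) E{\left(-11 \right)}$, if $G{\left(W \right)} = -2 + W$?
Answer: $-9$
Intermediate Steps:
$E{\left(T \right)} = \frac{4}{3}$ ($E{\left(T \right)} = \frac{4}{2 + 1} = \frac{4}{3}$)
$U{\left(Z \right)} = - \frac{1}{2} - \frac{6}{Z}$ ($U{\left(Z \right)} = \left(-2\right) \frac{1}{4} - \frac{6}{Z} = - \frac{1}{2} - \frac{6}{Z}$)
$\left(G{\left(-5 \right)} + U{\left(-8 \right)}\right) E{\left(-11 \right)} = \left(\left(-2 - 5\right) + \frac{-12 - -8}{2 \left(-8\right)}\right) \frac{4}{3} = \left(-7 + \frac{1}{2} \left(- \frac{1}{8}\right) \left(-12 + 8\right)\right) \frac{4}{3} = \left(-7 + \frac{1}{2} \left(- \frac{1}{8}\right) \left(-4\right)\right) \frac{4}{3} = \left(-7 + \frac{1}{4}\right) \frac{4}{3} = \left(- \frac{27}{4}\right) \frac{4}{3} = -9$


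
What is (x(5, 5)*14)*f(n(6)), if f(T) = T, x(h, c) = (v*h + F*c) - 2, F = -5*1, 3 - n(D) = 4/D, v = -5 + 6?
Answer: -2156/3 ≈ -718.67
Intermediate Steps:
v = 1
n(D) = 3 - 4/D
F = -5
x(h, c) = -2 + h - 5*c (x(h, c) = (1*h - 5*c) - 2 = (h - 5*c) - 2 = -2 + h - 5*c)
(x(5, 5)*14)*f(n(6)) = ((-2 + 5 - 5*5)*14)*(3 - 4/6) = ((-2 + 5 - 25)*14)*(3 - 4*⅙) = (-22*14)*(3 - ⅔) = -308*7/3 = -2156/3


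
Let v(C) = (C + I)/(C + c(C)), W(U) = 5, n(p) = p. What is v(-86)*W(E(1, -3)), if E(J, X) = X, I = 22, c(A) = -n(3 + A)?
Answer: 320/3 ≈ 106.67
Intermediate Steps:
c(A) = -3 - A (c(A) = -(3 + A) = -3 - A)
v(C) = -22/3 - C/3 (v(C) = (C + 22)/(C + (-3 - C)) = (22 + C)/(-3) = (22 + C)*(-⅓) = -22/3 - C/3)
v(-86)*W(E(1, -3)) = (-22/3 - ⅓*(-86))*5 = (-22/3 + 86/3)*5 = (64/3)*5 = 320/3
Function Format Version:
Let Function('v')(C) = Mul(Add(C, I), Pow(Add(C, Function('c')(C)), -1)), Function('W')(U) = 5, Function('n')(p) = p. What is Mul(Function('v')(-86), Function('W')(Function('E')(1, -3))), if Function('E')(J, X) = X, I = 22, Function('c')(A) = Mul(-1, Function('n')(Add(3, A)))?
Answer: Rational(320, 3) ≈ 106.67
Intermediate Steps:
Function('c')(A) = Add(-3, Mul(-1, A)) (Function('c')(A) = Mul(-1, Add(3, A)) = Add(-3, Mul(-1, A)))
Function('v')(C) = Add(Rational(-22, 3), Mul(Rational(-1, 3), C)) (Function('v')(C) = Mul(Add(C, 22), Pow(Add(C, Add(-3, Mul(-1, C))), -1)) = Mul(Add(22, C), Pow(-3, -1)) = Mul(Add(22, C), Rational(-1, 3)) = Add(Rational(-22, 3), Mul(Rational(-1, 3), C)))
Mul(Function('v')(-86), Function('W')(Function('E')(1, -3))) = Mul(Add(Rational(-22, 3), Mul(Rational(-1, 3), -86)), 5) = Mul(Add(Rational(-22, 3), Rational(86, 3)), 5) = Mul(Rational(64, 3), 5) = Rational(320, 3)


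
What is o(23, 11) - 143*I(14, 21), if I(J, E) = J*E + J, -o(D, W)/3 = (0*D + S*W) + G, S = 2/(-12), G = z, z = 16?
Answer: -88173/2 ≈ -44087.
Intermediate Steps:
G = 16
S = -⅙ (S = 2*(-1/12) = -⅙ ≈ -0.16667)
o(D, W) = -48 + W/2 (o(D, W) = -3*((0*D - W/6) + 16) = -3*((0 - W/6) + 16) = -3*(-W/6 + 16) = -3*(16 - W/6) = -48 + W/2)
I(J, E) = J + E*J (I(J, E) = E*J + J = J + E*J)
o(23, 11) - 143*I(14, 21) = (-48 + (½)*11) - 2002*(1 + 21) = (-48 + 11/2) - 2002*22 = -85/2 - 143*308 = -85/2 - 44044 = -88173/2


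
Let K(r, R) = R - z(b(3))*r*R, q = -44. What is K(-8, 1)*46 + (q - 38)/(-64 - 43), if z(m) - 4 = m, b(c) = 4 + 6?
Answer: 556268/107 ≈ 5198.8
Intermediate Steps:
b(c) = 10
z(m) = 4 + m
K(r, R) = R - 14*R*r (K(r, R) = R - (4 + 10)*r*R = R - 14*R*r)
K(-8, 1)*46 + (q - 38)/(-64 - 43) = (1*(1 - 14*(-8)))*46 + (-44 - 38)/(-64 - 43) = (1*(1 + 112))*46 - 82/(-107) = (1*113)*46 - 82*(-1/107) = 113*46 + 82/107 = 5198 + 82/107 = 556268/107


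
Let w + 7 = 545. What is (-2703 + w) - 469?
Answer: -2634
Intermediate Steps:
w = 538 (w = -7 + 545 = 538)
(-2703 + w) - 469 = (-2703 + 538) - 469 = -2165 - 469 = -2634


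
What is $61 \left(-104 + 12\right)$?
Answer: $-5612$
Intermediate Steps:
$61 \left(-104 + 12\right) = 61 \left(-92\right) = -5612$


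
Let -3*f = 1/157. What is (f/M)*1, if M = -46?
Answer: 1/21666 ≈ 4.6155e-5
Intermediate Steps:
f = -1/471 (f = -1/3/157 = -1/3*1/157 = -1/471 ≈ -0.0021231)
(f/M)*1 = -1/471/(-46)*1 = -1/471*(-1/46)*1 = (1/21666)*1 = 1/21666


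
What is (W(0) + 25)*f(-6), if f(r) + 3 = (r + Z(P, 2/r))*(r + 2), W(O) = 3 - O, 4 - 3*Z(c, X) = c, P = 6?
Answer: 1988/3 ≈ 662.67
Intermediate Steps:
Z(c, X) = 4/3 - c/3
f(r) = -3 + (2 + r)*(-⅔ + r) (f(r) = -3 + (r + (4/3 - ⅓*6))*(r + 2) = -3 + (r + (4/3 - 2))*(2 + r) = -3 + (r - ⅔)*(2 + r) = -3 + (-⅔ + r)*(2 + r) = -3 + (2 + r)*(-⅔ + r))
(W(0) + 25)*f(-6) = ((3 - 1*0) + 25)*(-13/3 + (-6)² + (4/3)*(-6)) = ((3 + 0) + 25)*(-13/3 + 36 - 8) = (3 + 25)*(71/3) = 28*(71/3) = 1988/3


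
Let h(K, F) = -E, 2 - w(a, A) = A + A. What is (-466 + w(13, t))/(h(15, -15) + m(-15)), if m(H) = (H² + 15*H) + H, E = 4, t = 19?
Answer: 502/19 ≈ 26.421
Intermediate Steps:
w(a, A) = 2 - 2*A (w(a, A) = 2 - (A + A) = 2 - 2*A)
m(H) = H² + 16*H
h(K, F) = -4 (h(K, F) = -1*4 = -4)
(-466 + w(13, t))/(h(15, -15) + m(-15)) = (-466 + (2 - 2*19))/(-4 - 15*(16 - 15)) = (-466 + (2 - 38))/(-4 - 15*1) = (-466 - 36)/(-4 - 15) = -502/(-19) = -502*(-1/19) = 502/19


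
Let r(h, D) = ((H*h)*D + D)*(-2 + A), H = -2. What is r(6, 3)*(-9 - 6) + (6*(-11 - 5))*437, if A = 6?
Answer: -39972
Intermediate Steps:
r(h, D) = 4*D - 8*D*h (r(h, D) = ((-2*h)*D + D)*(-2 + 6) = (-2*D*h + D)*4 = (D - 2*D*h)*4 = 4*D - 8*D*h)
r(6, 3)*(-9 - 6) + (6*(-11 - 5))*437 = (4*3*(1 - 2*6))*(-9 - 6) + (6*(-11 - 5))*437 = (4*3*(1 - 12))*(-15) + (6*(-16))*437 = (4*3*(-11))*(-15) - 96*437 = -132*(-15) - 41952 = 1980 - 41952 = -39972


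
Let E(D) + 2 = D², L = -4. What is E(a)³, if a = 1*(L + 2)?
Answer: 8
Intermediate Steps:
a = -2 (a = 1*(-4 + 2) = 1*(-2) = -2)
E(D) = -2 + D²
E(a)³ = (-2 + (-2)²)³ = (-2 + 4)³ = 2³ = 8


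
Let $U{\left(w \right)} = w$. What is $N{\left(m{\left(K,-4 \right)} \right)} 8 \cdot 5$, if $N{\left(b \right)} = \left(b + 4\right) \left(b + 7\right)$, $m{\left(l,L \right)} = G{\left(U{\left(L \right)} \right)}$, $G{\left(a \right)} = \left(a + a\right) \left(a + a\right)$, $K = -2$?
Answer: $193120$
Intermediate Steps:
$G{\left(a \right)} = 4 a^{2}$ ($G{\left(a \right)} = 2 a 2 a = 4 a^{2}$)
$m{\left(l,L \right)} = 4 L^{2}$
$N{\left(b \right)} = \left(4 + b\right) \left(7 + b\right)$
$N{\left(m{\left(K,-4 \right)} \right)} 8 \cdot 5 = \left(28 + \left(4 \left(-4\right)^{2}\right)^{2} + 11 \cdot 4 \left(-4\right)^{2}\right) 8 \cdot 5 = \left(28 + \left(4 \cdot 16\right)^{2} + 11 \cdot 4 \cdot 16\right) 8 \cdot 5 = \left(28 + 64^{2} + 11 \cdot 64\right) 8 \cdot 5 = \left(28 + 4096 + 704\right) 8 \cdot 5 = 4828 \cdot 8 \cdot 5 = 38624 \cdot 5 = 193120$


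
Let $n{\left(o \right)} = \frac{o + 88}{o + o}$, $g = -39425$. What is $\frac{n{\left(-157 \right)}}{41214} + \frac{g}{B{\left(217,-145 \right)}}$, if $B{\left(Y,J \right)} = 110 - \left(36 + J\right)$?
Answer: $- \frac{170068879063}{944707308} \approx -180.02$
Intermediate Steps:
$n{\left(o \right)} = \frac{88 + o}{2 o}$
$B{\left(Y,J \right)} = 74 - J$ ($B{\left(Y,J \right)} = 110 - \left(36 + J\right) = 74 - J$)
$\frac{n{\left(-157 \right)}}{41214} + \frac{g}{B{\left(217,-145 \right)}} = \frac{\frac{1}{2} \frac{1}{-157} \left(88 - 157\right)}{41214} - \frac{39425}{74 - -145} = \frac{1}{2} \left(- \frac{1}{157}\right) \left(-69\right) \frac{1}{41214} - \frac{39425}{74 + 145} = \frac{69}{314} \cdot \frac{1}{41214} - \frac{39425}{219} = \frac{23}{4313732} - \frac{39425}{219} = - \frac{170068879063}{944707308}$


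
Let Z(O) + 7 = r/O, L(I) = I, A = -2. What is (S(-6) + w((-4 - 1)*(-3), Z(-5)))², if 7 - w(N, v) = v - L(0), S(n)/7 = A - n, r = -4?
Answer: 42436/25 ≈ 1697.4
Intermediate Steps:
Z(O) = -7 - 4/O
S(n) = -14 - 7*n (S(n) = 7*(-2 - n) = -14 - 7*n)
w(N, v) = 7 - v (w(N, v) = 7 - (v - 1*0) = 7 - (v + 0) = 7 - v)
(S(-6) + w((-4 - 1)*(-3), Z(-5)))² = ((-14 - 7*(-6)) + (7 - (-7 - 4/(-5))))² = ((-14 + 42) + (7 - (-7 - 4*(-⅕))))² = (28 + (7 - (-7 + ⅘)))² = (28 + (7 - 1*(-31/5)))² = (28 + (7 + 31/5))² = (28 + 66/5)² = (206/5)² = 42436/25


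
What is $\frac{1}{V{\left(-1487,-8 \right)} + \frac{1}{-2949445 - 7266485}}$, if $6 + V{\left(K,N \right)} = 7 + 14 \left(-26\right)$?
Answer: $- \frac{10215930}{3708382591} \approx -0.0027548$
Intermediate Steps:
$V{\left(K,N \right)} = -363$ ($V{\left(K,N \right)} = -6 + \left(7 + 14 \left(-26\right)\right) = -6 + \left(7 - 364\right) = -6 - 357 = -363$)
$\frac{1}{V{\left(-1487,-8 \right)} + \frac{1}{-2949445 - 7266485}} = \frac{1}{-363 + \frac{1}{-2949445 - 7266485}} = \frac{1}{-363 + \frac{1}{-10215930}} = \frac{1}{-363 - \frac{1}{10215930}} = \frac{1}{- \frac{3708382591}{10215930}} = - \frac{10215930}{3708382591}$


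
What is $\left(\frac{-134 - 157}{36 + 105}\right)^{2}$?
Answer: $\frac{9409}{2209} \approx 4.2594$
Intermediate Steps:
$\left(\frac{-134 - 157}{36 + 105}\right)^{2} = \left(- \frac{291}{141}\right)^{2} = \left(\left(-291\right) \frac{1}{141}\right)^{2} = \left(- \frac{97}{47}\right)^{2} = \frac{9409}{2209}$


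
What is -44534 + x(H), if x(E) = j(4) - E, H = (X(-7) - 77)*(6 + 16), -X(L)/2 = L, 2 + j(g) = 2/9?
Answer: -388348/9 ≈ -43150.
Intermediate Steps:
j(g) = -16/9 (j(g) = -2 + 2/9 = -16/9)
X(L) = -2*L
H = -1386 (H = (-2*(-7) - 77)*(6 + 16) = (14 - 77)*22 = -63*22 = -1386)
x(E) = -16/9 - E
-44534 + x(H) = -44534 + (-16/9 - 1*(-1386)) = -44534 + (-16/9 + 1386) = -44534 + 12458/9 = -388348/9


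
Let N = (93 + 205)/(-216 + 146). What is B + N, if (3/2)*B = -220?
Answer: -15847/105 ≈ -150.92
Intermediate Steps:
B = -440/3 (B = (⅔)*(-220) = -440/3 ≈ -146.67)
N = -149/35 (N = 298/(-70) = 298*(-1/70) = -149/35 ≈ -4.2571)
B + N = -440/3 - 149/35 = -15847/105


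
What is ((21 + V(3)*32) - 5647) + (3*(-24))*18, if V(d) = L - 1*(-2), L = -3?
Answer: -6954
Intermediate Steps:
V(d) = -1 (V(d) = -3 - 1*(-2) = -3 + 2 = -1)
((21 + V(3)*32) - 5647) + (3*(-24))*18 = ((21 - 1*32) - 5647) + (3*(-24))*18 = ((21 - 32) - 5647) - 72*18 = (-11 - 5647) - 1296 = -5658 - 1296 = -6954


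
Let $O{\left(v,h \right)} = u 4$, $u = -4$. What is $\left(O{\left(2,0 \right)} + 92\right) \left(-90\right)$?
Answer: $-6840$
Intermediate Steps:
$O{\left(v,h \right)} = -16$ ($O{\left(v,h \right)} = \left(-4\right) 4 = -16$)
$\left(O{\left(2,0 \right)} + 92\right) \left(-90\right) = \left(-16 + 92\right) \left(-90\right) = 76 \left(-90\right) = -6840$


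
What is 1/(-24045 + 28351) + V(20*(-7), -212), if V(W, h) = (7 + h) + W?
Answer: -1485569/4306 ≈ -345.00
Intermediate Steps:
V(W, h) = 7 + W + h
1/(-24045 + 28351) + V(20*(-7), -212) = 1/(-24045 + 28351) + (7 + 20*(-7) - 212) = 1/4306 + (7 - 140 - 212) = 1/4306 - 345 = -1485569/4306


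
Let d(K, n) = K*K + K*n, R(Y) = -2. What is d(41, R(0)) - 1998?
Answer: -399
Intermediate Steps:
d(K, n) = K**2 + K*n
d(41, R(0)) - 1998 = 41*(41 - 2) - 1998 = 41*39 - 1998 = 1599 - 1998 = -399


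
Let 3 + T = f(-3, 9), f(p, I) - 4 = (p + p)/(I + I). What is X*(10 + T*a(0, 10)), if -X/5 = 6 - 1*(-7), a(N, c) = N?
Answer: -650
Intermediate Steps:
X = -65 (X = -5*(6 - 1*(-7)) = -5*(6 + 7) = -5*13 = -65)
f(p, I) = 4 + p/I (f(p, I) = 4 + (p + p)/(I + I) = 4 + (2*p)/((2*I)) = 4 + (2*p)*(1/(2*I)) = 4 + p/I)
T = ⅔ (T = -3 + (4 - 3/9) = -3 + (4 - 3*⅑) = -3 + (4 - ⅓) = -3 + 11/3 = ⅔ ≈ 0.66667)
X*(10 + T*a(0, 10)) = -65*(10 + (⅔)*0) = -65*(10 + 0) = -65*10 = -650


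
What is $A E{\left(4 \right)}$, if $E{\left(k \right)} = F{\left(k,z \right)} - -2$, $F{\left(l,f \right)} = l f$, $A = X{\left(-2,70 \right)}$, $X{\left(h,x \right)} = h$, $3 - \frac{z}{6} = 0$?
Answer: $-148$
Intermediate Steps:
$z = 18$ ($z = 18 - 0 = 18 + 0 = 18$)
$A = -2$
$F{\left(l,f \right)} = f l$
$E{\left(k \right)} = 2 + 18 k$ ($E{\left(k \right)} = 18 k - -2 = 18 k + 2 = 2 + 18 k$)
$A E{\left(4 \right)} = - 2 \left(2 + 18 \cdot 4\right) = - 2 \left(2 + 72\right) = \left(-2\right) 74 = -148$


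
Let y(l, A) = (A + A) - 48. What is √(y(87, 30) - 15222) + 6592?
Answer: 6592 + 39*I*√10 ≈ 6592.0 + 123.33*I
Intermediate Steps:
y(l, A) = -48 + 2*A (y(l, A) = 2*A - 48 = -48 + 2*A)
√(y(87, 30) - 15222) + 6592 = √((-48 + 2*30) - 15222) + 6592 = √((-48 + 60) - 15222) + 6592 = √(12 - 15222) + 6592 = √(-15210) + 6592 = 39*I*√10 + 6592 = 6592 + 39*I*√10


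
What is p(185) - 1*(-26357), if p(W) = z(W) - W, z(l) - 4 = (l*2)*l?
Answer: 94626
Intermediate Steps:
z(l) = 4 + 2*l² (z(l) = 4 + (l*2)*l = 4 + (2*l)*l = 4 + 2*l²)
p(W) = 4 - W + 2*W² (p(W) = (4 + 2*W²) - W = 4 - W + 2*W²)
p(185) - 1*(-26357) = (4 - 1*185 + 2*185²) - 1*(-26357) = (4 - 185 + 2*34225) + 26357 = (4 - 185 + 68450) + 26357 = 68269 + 26357 = 94626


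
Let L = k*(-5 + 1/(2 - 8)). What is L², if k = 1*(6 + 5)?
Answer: 116281/36 ≈ 3230.0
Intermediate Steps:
k = 11 (k = 1*11 = 11)
L = -341/6 (L = 11*(-5 + 1/(2 - 8)) = 11*(-5 + 1/(-6)) = 11*(-5 - ⅙) = 11*(-31/6) = -341/6 ≈ -56.833)
L² = (-341/6)² = 116281/36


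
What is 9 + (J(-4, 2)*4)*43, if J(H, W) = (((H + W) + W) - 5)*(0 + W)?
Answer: -1711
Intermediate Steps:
J(H, W) = W*(-5 + H + 2*W) (J(H, W) = ((H + 2*W) - 5)*W = (-5 + H + 2*W)*W = W*(-5 + H + 2*W))
9 + (J(-4, 2)*4)*43 = 9 + ((2*(-5 - 4 + 2*2))*4)*43 = 9 + ((2*(-5 - 4 + 4))*4)*43 = 9 + ((2*(-5))*4)*43 = 9 - 10*4*43 = 9 - 40*43 = 9 - 1720 = -1711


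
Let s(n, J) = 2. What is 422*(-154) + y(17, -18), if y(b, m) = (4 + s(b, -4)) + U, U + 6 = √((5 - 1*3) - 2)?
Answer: -64988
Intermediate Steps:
U = -6 (U = -6 + √((5 - 1*3) - 2) = -6 + √((5 - 3) - 2) = -6 + √(2 - 2) = -6 + √0 = -6 + 0 = -6)
y(b, m) = 0 (y(b, m) = (4 + 2) - 6 = 6 - 6 = 0)
422*(-154) + y(17, -18) = 422*(-154) + 0 = -64988 + 0 = -64988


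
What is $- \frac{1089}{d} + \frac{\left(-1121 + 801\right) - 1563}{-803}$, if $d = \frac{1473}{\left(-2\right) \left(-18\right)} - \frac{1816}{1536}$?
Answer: $- \frac{51177419}{2042029} \approx -25.062$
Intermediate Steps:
$d = \frac{2543}{64}$ ($d = \frac{1473}{36} - \frac{227}{192} = 1473 \cdot \frac{1}{36} - \frac{227}{192} = \frac{491}{12} - \frac{227}{192} = \frac{2543}{64} \approx 39.734$)
$- \frac{1089}{d} + \frac{\left(-1121 + 801\right) - 1563}{-803} = - \frac{1089}{\frac{2543}{64}} + \frac{\left(-1121 + 801\right) - 1563}{-803} = \left(-1089\right) \frac{64}{2543} + \left(-320 - 1563\right) \left(- \frac{1}{803}\right) = - \frac{69696}{2543} - - \frac{1883}{803} = - \frac{69696}{2543} + \frac{1883}{803} = - \frac{51177419}{2042029}$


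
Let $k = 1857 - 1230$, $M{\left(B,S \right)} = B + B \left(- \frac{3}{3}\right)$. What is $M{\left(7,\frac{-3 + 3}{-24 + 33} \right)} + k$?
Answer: $627$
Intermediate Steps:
$M{\left(B,S \right)} = 0$ ($M{\left(B,S \right)} = B + B \left(\left(-3\right) \frac{1}{3}\right) = B + B \left(-1\right) = B - B = 0$)
$k = 627$ ($k = 1857 - 1230 = 627$)
$M{\left(7,\frac{-3 + 3}{-24 + 33} \right)} + k = 0 + 627 = 627$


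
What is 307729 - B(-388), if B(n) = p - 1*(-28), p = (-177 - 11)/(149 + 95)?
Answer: 18769808/61 ≈ 3.0770e+5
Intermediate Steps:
p = -47/61 (p = -188/244 = -188*1/244 = -47/61 ≈ -0.77049)
B(n) = 1661/61 (B(n) = -47/61 - 1*(-28) = -47/61 + 28 = 1661/61)
307729 - B(-388) = 307729 - 1*1661/61 = 307729 - 1661/61 = 18769808/61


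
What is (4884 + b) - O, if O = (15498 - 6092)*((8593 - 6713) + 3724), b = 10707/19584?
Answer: -344066983951/6528 ≈ -5.2706e+7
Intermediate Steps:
b = 3569/6528 (b = 10707*(1/19584) = 3569/6528 ≈ 0.54672)
O = 52711224 (O = 9406*(1880 + 3724) = 9406*5604 = 52711224)
(4884 + b) - O = (4884 + 3569/6528) - 1*52711224 = 31886321/6528 - 52711224 = -344066983951/6528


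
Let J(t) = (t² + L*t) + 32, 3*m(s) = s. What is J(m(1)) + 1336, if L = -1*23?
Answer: 12244/9 ≈ 1360.4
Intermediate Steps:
L = -23
m(s) = s/3
J(t) = 32 + t² - 23*t (J(t) = (t² - 23*t) + 32 = 32 + t² - 23*t)
J(m(1)) + 1336 = (32 + ((⅓)*1)² - 23/3) + 1336 = (32 + (⅓)² - 23*⅓) + 1336 = (32 + ⅑ - 23/3) + 1336 = 220/9 + 1336 = 12244/9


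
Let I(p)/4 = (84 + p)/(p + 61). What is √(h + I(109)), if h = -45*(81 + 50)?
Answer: I*√42558565/85 ≈ 76.749*I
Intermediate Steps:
I(p) = 4*(84 + p)/(61 + p) (I(p) = 4*((84 + p)/(p + 61)) = 4*((84 + p)/(61 + p)) = 4*(84 + p)/(61 + p))
h = -5895 (h = -45*131 = -5895)
√(h + I(109)) = √(-5895 + 4*(84 + 109)/(61 + 109)) = √(-5895 + 4*193/170) = √(-5895 + 4*(1/170)*193) = √(-5895 + 386/85) = √(-500689/85) = I*√42558565/85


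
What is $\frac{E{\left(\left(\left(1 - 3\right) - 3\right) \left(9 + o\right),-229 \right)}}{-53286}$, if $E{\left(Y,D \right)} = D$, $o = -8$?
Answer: $\frac{229}{53286} \approx 0.0042976$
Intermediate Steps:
$\frac{E{\left(\left(\left(1 - 3\right) - 3\right) \left(9 + o\right),-229 \right)}}{-53286} = - \frac{229}{-53286} = \left(-229\right) \left(- \frac{1}{53286}\right) = \frac{229}{53286}$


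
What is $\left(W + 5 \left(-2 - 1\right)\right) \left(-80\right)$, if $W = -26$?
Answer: $3280$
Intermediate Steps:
$\left(W + 5 \left(-2 - 1\right)\right) \left(-80\right) = \left(-26 + 5 \left(-2 - 1\right)\right) \left(-80\right) = \left(-26 + 5 \left(-3\right)\right) \left(-80\right) = \left(-26 - 15\right) \left(-80\right) = \left(-41\right) \left(-80\right) = 3280$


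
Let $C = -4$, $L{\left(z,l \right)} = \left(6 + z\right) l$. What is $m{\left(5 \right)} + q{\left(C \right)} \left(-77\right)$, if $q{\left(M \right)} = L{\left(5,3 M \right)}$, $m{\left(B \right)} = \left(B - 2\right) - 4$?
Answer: $10163$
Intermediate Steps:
$L{\left(z,l \right)} = l \left(6 + z\right)$
$m{\left(B \right)} = -6 + B$ ($m{\left(B \right)} = \left(-2 + B\right) - 4 = -6 + B$)
$q{\left(M \right)} = 33 M$ ($q{\left(M \right)} = 3 M \left(6 + 5\right) = 3 M 11 = 33 M$)
$m{\left(5 \right)} + q{\left(C \right)} \left(-77\right) = \left(-6 + 5\right) + 33 \left(-4\right) \left(-77\right) = -1 - -10164 = -1 + 10164 = 10163$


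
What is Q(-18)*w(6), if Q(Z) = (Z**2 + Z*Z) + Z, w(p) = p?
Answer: 3780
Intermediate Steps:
Q(Z) = Z + 2*Z**2 (Q(Z) = (Z**2 + Z**2) + Z = 2*Z**2 + Z = Z + 2*Z**2)
Q(-18)*w(6) = -18*(1 + 2*(-18))*6 = -18*(1 - 36)*6 = -18*(-35)*6 = 630*6 = 3780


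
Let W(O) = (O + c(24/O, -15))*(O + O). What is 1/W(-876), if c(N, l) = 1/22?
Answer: 11/16881396 ≈ 6.5160e-7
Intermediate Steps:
c(N, l) = 1/22
W(O) = 2*O*(1/22 + O) (W(O) = (O + 1/22)*(O + O) = (1/22 + O)*(2*O) = 2*O*(1/22 + O))
1/W(-876) = 1/((1/11)*(-876)*(1 + 22*(-876))) = 1/((1/11)*(-876)*(1 - 19272)) = 1/((1/11)*(-876)*(-19271)) = 1/(16881396/11) = 11/16881396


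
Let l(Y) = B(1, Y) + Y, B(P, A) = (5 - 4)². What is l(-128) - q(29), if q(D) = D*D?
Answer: -968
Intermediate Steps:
q(D) = D²
B(P, A) = 1 (B(P, A) = 1² = 1)
l(Y) = 1 + Y
l(-128) - q(29) = (1 - 128) - 1*29² = -127 - 1*841 = -127 - 841 = -968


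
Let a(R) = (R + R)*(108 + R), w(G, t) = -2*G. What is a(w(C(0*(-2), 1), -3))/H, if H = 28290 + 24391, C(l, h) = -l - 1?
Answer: 440/52681 ≈ 0.0083522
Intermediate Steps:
C(l, h) = -1 - l
a(R) = 2*R*(108 + R) (a(R) = (2*R)*(108 + R) = 2*R*(108 + R))
H = 52681
a(w(C(0*(-2), 1), -3))/H = (2*(-2*(-1 - 0*(-2)))*(108 - 2*(-1 - 0*(-2))))/52681 = (2*(-2*(-1 - 1*0))*(108 - 2*(-1 - 1*0)))*(1/52681) = (2*(-2*(-1 + 0))*(108 - 2*(-1 + 0)))*(1/52681) = (2*(-2*(-1))*(108 - 2*(-1)))*(1/52681) = (2*2*(108 + 2))*(1/52681) = (2*2*110)*(1/52681) = 440*(1/52681) = 440/52681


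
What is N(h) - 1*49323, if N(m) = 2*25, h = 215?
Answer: -49273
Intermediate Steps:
N(m) = 50
N(h) - 1*49323 = 50 - 1*49323 = 50 - 49323 = -49273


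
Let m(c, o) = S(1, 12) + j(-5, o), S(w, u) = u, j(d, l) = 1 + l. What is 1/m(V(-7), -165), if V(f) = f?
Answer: -1/152 ≈ -0.0065789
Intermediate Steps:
m(c, o) = 13 + o (m(c, o) = 12 + (1 + o) = 13 + o)
1/m(V(-7), -165) = 1/(13 - 165) = 1/(-152) = -1/152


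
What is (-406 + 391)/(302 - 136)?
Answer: -15/166 ≈ -0.090361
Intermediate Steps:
(-406 + 391)/(302 - 136) = -15/166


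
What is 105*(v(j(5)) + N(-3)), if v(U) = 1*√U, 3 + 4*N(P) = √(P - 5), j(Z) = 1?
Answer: 105/4 + 105*I*√2/2 ≈ 26.25 + 74.246*I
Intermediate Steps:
N(P) = -¾ + √(-5 + P)/4 (N(P) = -¾ + √(P - 5)/4 = -¾ + √(-5 + P)/4)
v(U) = √U
105*(v(j(5)) + N(-3)) = 105*(√1 + (-¾ + √(-5 - 3)/4)) = 105*(1 + (-¾ + √(-8)/4)) = 105*(1 + (-¾ + (2*I*√2)/4)) = 105*(1 + (-¾ + I*√2/2)) = 105*(¼ + I*√2/2) = 105/4 + 105*I*√2/2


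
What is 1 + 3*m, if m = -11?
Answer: -32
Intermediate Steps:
1 + 3*m = 1 + 3*(-11) = 1 - 33 = -32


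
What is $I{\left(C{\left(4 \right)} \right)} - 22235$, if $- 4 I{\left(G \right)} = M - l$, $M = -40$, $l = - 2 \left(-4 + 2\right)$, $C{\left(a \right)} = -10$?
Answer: $-22224$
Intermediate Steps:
$l = 4$ ($l = \left(-2\right) \left(-2\right) = 4$)
$I{\left(G \right)} = 11$ ($I{\left(G \right)} = - \frac{-40 - 4}{4} = \left(- \frac{1}{4}\right) \left(-44\right) = 11$)
$I{\left(C{\left(4 \right)} \right)} - 22235 = 11 - 22235 = -22224$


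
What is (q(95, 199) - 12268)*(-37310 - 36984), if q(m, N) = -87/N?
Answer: 181382783186/199 ≈ 9.1147e+8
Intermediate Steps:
(q(95, 199) - 12268)*(-37310 - 36984) = (-87/199 - 12268)*(-37310 - 36984) = (-87*1/199 - 12268)*(-74294) = (-87/199 - 12268)*(-74294) = -2441419/199*(-74294) = 181382783186/199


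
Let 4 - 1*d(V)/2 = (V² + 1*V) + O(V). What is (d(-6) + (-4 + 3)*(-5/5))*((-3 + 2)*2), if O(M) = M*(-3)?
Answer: 174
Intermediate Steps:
O(M) = -3*M
d(V) = 8 - 2*V² + 4*V (d(V) = 8 - 2*((V² + 1*V) - 3*V) = 8 - 2*((V² + V) - 3*V) = 8 - 2*((V + V²) - 3*V) = 8 - 2*(V² - 2*V) = 8 + (-2*V² + 4*V) = 8 - 2*V² + 4*V)
(d(-6) + (-4 + 3)*(-5/5))*((-3 + 2)*2) = ((8 - 2*(-6)² + 4*(-6)) + (-4 + 3)*(-5/5))*((-3 + 2)*2) = ((8 - 2*36 - 24) - (-5)/5)*(-1*2) = ((8 - 72 - 24) - 1*(-1))*(-2) = (-88 + 1)*(-2) = -87*(-2) = 174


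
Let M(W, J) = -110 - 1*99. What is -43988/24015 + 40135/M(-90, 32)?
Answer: -973035517/5019135 ≈ -193.87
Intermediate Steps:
M(W, J) = -209 (M(W, J) = -110 - 99 = -209)
-43988/24015 + 40135/M(-90, 32) = -43988/24015 + 40135/(-209) = -43988*1/24015 + 40135*(-1/209) = -43988/24015 - 40135/209 = -973035517/5019135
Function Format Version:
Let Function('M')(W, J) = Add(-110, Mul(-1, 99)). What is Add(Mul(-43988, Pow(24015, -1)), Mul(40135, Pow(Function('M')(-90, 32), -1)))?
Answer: Rational(-973035517, 5019135) ≈ -193.87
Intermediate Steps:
Function('M')(W, J) = -209 (Function('M')(W, J) = Add(-110, -99) = -209)
Add(Mul(-43988, Pow(24015, -1)), Mul(40135, Pow(Function('M')(-90, 32), -1))) = Add(Mul(-43988, Pow(24015, -1)), Mul(40135, Pow(-209, -1))) = Add(Mul(-43988, Rational(1, 24015)), Mul(40135, Rational(-1, 209))) = Add(Rational(-43988, 24015), Rational(-40135, 209)) = Rational(-973035517, 5019135)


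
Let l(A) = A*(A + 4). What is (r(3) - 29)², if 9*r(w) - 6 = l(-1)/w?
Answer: 65536/81 ≈ 809.09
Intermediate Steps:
l(A) = A*(4 + A)
r(w) = ⅔ - 1/(3*w) (r(w) = ⅔ + ((-(4 - 1))/w)/9 = ⅔ + ((-1*3)/w)/9 = ⅔ + (-3/w)/9 = ⅔ - 1/(3*w))
(r(3) - 29)² = ((⅓)*(-1 + 2*3)/3 - 29)² = ((⅓)*(⅓)*(-1 + 6) - 29)² = ((⅓)*(⅓)*5 - 29)² = (5/9 - 29)² = (-256/9)² = 65536/81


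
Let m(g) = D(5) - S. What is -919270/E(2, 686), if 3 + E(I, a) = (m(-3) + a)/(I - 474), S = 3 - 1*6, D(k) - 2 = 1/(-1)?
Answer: 216947720/1053 ≈ 2.0603e+5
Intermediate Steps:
D(k) = 1 (D(k) = 2 + 1/(-1) = 2 - 1 = 1)
S = -3 (S = 3 - 6 = -3)
m(g) = 4 (m(g) = 1 - 1*(-3) = 1 + 3 = 4)
E(I, a) = -3 + (4 + a)/(-474 + I) (E(I, a) = -3 + (4 + a)/(I - 474) = -3 + (4 + a)/(-474 + I))
-919270/E(2, 686) = -919270*(-474 + 2)/(1426 + 686 - 3*2) = -919270*(-472/(1426 + 686 - 6)) = -919270/((-1/472*2106)) = -919270/(-1053/236) = -919270*(-236/1053) = 216947720/1053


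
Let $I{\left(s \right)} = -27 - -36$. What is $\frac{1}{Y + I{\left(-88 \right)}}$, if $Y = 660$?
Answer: $\frac{1}{669} \approx 0.0014948$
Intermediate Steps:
$I{\left(s \right)} = 9$ ($I{\left(s \right)} = -27 + 36 = 9$)
$\frac{1}{Y + I{\left(-88 \right)}} = \frac{1}{660 + 9} = \frac{1}{669}$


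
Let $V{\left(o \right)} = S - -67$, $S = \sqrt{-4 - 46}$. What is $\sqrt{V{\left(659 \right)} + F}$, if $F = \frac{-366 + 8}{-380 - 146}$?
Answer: $\frac{\sqrt{4681400 + 345845 i \sqrt{2}}}{263} \approx 8.238 + 0.42917 i$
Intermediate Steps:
$S = 5 i \sqrt{2}$ ($S = \sqrt{-50} = 5 i \sqrt{2} \approx 7.0711 i$)
$F = \frac{179}{263}$ ($F = \frac{1}{-526} \left(-358\right) = \left(- \frac{1}{526}\right) \left(-358\right) = \frac{179}{263} \approx 0.68061$)
$V{\left(o \right)} = 67 + 5 i \sqrt{2}$ ($V{\left(o \right)} = 5 i \sqrt{2} - -67 = 5 i \sqrt{2} + 67 = 67 + 5 i \sqrt{2}$)
$\sqrt{V{\left(659 \right)} + F} = \sqrt{\left(67 + 5 i \sqrt{2}\right) + \frac{179}{263}} = \sqrt{\frac{17800}{263} + 5 i \sqrt{2}}$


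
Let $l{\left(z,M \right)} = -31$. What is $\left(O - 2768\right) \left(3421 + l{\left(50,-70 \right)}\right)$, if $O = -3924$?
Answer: $-22685880$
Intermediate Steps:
$\left(O - 2768\right) \left(3421 + l{\left(50,-70 \right)}\right) = \left(-3924 - 2768\right) \left(3421 - 31\right) = \left(-6692\right) 3390 = -22685880$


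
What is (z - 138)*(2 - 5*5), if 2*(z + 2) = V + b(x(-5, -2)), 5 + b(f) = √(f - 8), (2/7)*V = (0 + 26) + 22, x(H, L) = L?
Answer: 2691/2 - 23*I*√10/2 ≈ 1345.5 - 36.366*I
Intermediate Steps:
V = 168 (V = 7*((0 + 26) + 22)/2 = 7*(26 + 22)/2 = (7/2)*48 = 168)
b(f) = -5 + √(-8 + f) (b(f) = -5 + √(f - 8) = -5 + √(-8 + f))
z = 159/2 + I*√10/2 (z = -2 + (168 + (-5 + √(-8 - 2)))/2 = -2 + (168 + (-5 + √(-10)))/2 = -2 + (168 + (-5 + I*√10))/2 = -2 + (163 + I*√10)/2 = -2 + (163/2 + I*√10/2) = 159/2 + I*√10/2 ≈ 79.5 + 1.5811*I)
(z - 138)*(2 - 5*5) = ((159/2 + I*√10/2) - 138)*(2 - 5*5) = (-117/2 + I*√10/2)*(2 - 25) = (-117/2 + I*√10/2)*(-23) = 2691/2 - 23*I*√10/2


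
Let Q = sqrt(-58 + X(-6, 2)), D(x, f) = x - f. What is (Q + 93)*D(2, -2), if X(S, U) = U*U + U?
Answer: 372 + 8*I*sqrt(13) ≈ 372.0 + 28.844*I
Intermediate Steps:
X(S, U) = U + U**2 (X(S, U) = U**2 + U = U + U**2)
Q = 2*I*sqrt(13) (Q = sqrt(-58 + 2*(1 + 2)) = sqrt(-58 + 2*3) = sqrt(-58 + 6) = sqrt(-52) = 2*I*sqrt(13) ≈ 7.2111*I)
(Q + 93)*D(2, -2) = (2*I*sqrt(13) + 93)*(2 - 1*(-2)) = (93 + 2*I*sqrt(13))*(2 + 2) = (93 + 2*I*sqrt(13))*4 = 372 + 8*I*sqrt(13)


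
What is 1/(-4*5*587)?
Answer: -1/11740 ≈ -8.5179e-5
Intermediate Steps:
1/(-4*5*587) = 1/(-20*587) = 1/(-11740) = -1/11740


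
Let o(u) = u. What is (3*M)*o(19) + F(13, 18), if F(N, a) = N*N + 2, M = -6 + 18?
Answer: 855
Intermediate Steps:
M = 12
F(N, a) = 2 + N**2 (F(N, a) = N**2 + 2 = 2 + N**2)
(3*M)*o(19) + F(13, 18) = (3*12)*19 + (2 + 13**2) = 36*19 + (2 + 169) = 684 + 171 = 855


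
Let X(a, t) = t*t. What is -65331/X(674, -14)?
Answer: -9333/28 ≈ -333.32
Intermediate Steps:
X(a, t) = t**2
-65331/X(674, -14) = -65331/((-14)**2) = -65331/196 = -65331*1/196 = -9333/28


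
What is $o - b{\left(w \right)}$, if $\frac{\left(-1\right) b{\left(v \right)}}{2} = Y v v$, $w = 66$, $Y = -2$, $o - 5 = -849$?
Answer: $-18268$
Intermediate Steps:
$o = -844$ ($o = 5 - 849 = -844$)
$b{\left(v \right)} = 4 v^{2}$ ($b{\left(v \right)} = - 2 - 2 v v = - 2 \left(- 2 v^{2}\right) = 4 v^{2}$)
$o - b{\left(w \right)} = -844 - 4 \cdot 66^{2} = -844 - 4 \cdot 4356 = -844 - 17424 = -18268$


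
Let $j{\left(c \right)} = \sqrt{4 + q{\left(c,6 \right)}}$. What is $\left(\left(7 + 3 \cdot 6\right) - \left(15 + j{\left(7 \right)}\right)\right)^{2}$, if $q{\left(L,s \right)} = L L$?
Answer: $\left(10 - \sqrt{53}\right)^{2} \approx 7.3978$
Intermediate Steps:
$q{\left(L,s \right)} = L^{2}$
$j{\left(c \right)} = \sqrt{4 + c^{2}}$
$\left(\left(7 + 3 \cdot 6\right) - \left(15 + j{\left(7 \right)}\right)\right)^{2} = \left(\left(7 + 3 \cdot 6\right) - \left(15 + \sqrt{4 + 7^{2}}\right)\right)^{2} = \left(\left(7 + 18\right) - \left(15 + \sqrt{4 + 49}\right)\right)^{2} = \left(25 - \left(15 + \sqrt{53}\right)\right)^{2} = \left(10 - \sqrt{53}\right)^{2}$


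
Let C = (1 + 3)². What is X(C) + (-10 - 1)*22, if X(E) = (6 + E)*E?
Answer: 110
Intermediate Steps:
C = 16 (C = 4² = 16)
X(E) = E*(6 + E)
X(C) + (-10 - 1)*22 = 16*(6 + 16) + (-10 - 1)*22 = 16*22 - 11*22 = 352 - 242 = 110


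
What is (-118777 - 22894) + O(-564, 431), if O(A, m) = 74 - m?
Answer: -142028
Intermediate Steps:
(-118777 - 22894) + O(-564, 431) = (-118777 - 22894) + (74 - 1*431) = -141671 + (74 - 431) = -141671 - 357 = -142028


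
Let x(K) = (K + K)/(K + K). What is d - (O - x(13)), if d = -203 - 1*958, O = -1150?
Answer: -10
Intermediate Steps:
x(K) = 1 (x(K) = (2*K)/((2*K)) = (2*K)*(1/(2*K)) = 1)
d = -1161 (d = -203 - 958 = -1161)
d - (O - x(13)) = -1161 - (-1150 - 1*1) = -1161 - (-1150 - 1) = -1161 - 1*(-1151) = -1161 + 1151 = -10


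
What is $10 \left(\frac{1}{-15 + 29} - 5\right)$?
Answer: $- \frac{345}{7} \approx -49.286$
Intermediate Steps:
$10 \left(\frac{1}{-15 + 29} - 5\right) = 10 \left(\frac{1}{14} - 5\right) = 10 \left(- \frac{69}{14}\right) = - \frac{345}{7}$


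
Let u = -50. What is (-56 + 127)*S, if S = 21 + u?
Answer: -2059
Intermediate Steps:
S = -29 (S = 21 - 50 = -29)
(-56 + 127)*S = (-56 + 127)*(-29) = 71*(-29) = -2059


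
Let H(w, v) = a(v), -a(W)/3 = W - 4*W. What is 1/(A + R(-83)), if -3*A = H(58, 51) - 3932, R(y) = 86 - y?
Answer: 3/3980 ≈ 0.00075377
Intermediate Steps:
a(W) = 9*W (a(W) = -3*(W - 4*W) = -(-9)*W = 9*W)
H(w, v) = 9*v
A = 3473/3 (A = -(9*51 - 3932)/3 = -(459 - 3932)/3 = -⅓*(-3473) = 3473/3 ≈ 1157.7)
1/(A + R(-83)) = 1/(3473/3 + (86 - 1*(-83))) = 1/(3473/3 + (86 + 83)) = 1/(3473/3 + 169) = 1/(3980/3) = 3/3980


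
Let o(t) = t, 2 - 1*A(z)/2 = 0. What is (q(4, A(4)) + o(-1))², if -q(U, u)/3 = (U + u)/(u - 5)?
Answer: 529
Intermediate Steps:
A(z) = 4 (A(z) = 4 - 2*0 = 4 + 0 = 4)
q(U, u) = -3*(U + u)/(-5 + u) (q(U, u) = -3*(U + u)/(u - 5) = -3*(U + u)/(-5 + u))
(q(4, A(4)) + o(-1))² = (3*(-1*4 - 1*4)/(-5 + 4) - 1)² = (3*(-4 - 4)/(-1) - 1)² = (3*(-1)*(-8) - 1)² = (24 - 1)² = 23² = 529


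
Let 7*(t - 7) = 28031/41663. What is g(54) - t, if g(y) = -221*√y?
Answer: -2069518/291641 - 663*√6 ≈ -1631.1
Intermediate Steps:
t = 2069518/291641 (t = 7 + (28031/41663)/7 = 7 + (28031*(1/41663))/7 = 7 + (⅐)*(28031/41663) = 7 + 28031/291641 = 2069518/291641 ≈ 7.0961)
g(54) - t = -663*√6 - 1*2069518/291641 = -663*√6 - 2069518/291641 = -2069518/291641 - 663*√6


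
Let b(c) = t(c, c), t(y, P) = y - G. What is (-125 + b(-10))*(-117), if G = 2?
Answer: 16029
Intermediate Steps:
t(y, P) = -2 + y (t(y, P) = y - 1*2 = y - 2 = -2 + y)
b(c) = -2 + c
(-125 + b(-10))*(-117) = (-125 + (-2 - 10))*(-117) = (-125 - 12)*(-117) = -137*(-117) = 16029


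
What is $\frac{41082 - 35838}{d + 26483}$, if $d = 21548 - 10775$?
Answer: $\frac{1311}{9314} \approx 0.14076$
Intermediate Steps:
$d = 10773$ ($d = 21548 - 10775 = 10773$)
$\frac{41082 - 35838}{d + 26483} = \frac{41082 - 35838}{10773 + 26483} = \frac{5244}{37256} = 5244 \cdot \frac{1}{37256} = \frac{1311}{9314}$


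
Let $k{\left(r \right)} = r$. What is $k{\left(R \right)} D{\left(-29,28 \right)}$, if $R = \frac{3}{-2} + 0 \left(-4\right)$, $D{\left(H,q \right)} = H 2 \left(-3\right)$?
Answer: $-261$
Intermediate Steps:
$D{\left(H,q \right)} = - 6 H$ ($D{\left(H,q \right)} = H \left(-6\right) = - 6 H$)
$R = - \frac{3}{2}$ ($R = 3 \left(- \frac{1}{2}\right) + 0 = - \frac{3}{2} + 0 = - \frac{3}{2} \approx -1.5$)
$k{\left(R \right)} D{\left(-29,28 \right)} = - \frac{3 \left(\left(-6\right) \left(-29\right)\right)}{2} = \left(- \frac{3}{2}\right) 174 = -261$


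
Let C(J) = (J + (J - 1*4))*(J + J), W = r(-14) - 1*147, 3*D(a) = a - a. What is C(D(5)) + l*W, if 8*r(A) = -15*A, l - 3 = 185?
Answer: -22701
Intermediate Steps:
l = 188 (l = 3 + 185 = 188)
D(a) = 0 (D(a) = (a - a)/3 = (⅓)*0 = 0)
r(A) = -15*A/8 (r(A) = (-15*A)/8 = -15*A/8)
W = -483/4 (W = -15/8*(-14) - 1*147 = 105/4 - 147 = -483/4 ≈ -120.75)
C(J) = 2*J*(-4 + 2*J) (C(J) = (J + (J - 4))*(2*J) = (J + (-4 + J))*(2*J) = (-4 + 2*J)*(2*J) = 2*J*(-4 + 2*J))
C(D(5)) + l*W = 4*0*(-2 + 0) + 188*(-483/4) = 4*0*(-2) - 22701 = 0 - 22701 = -22701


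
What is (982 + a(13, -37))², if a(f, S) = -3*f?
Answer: 889249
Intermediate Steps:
(982 + a(13, -37))² = (982 - 3*13)² = (982 - 39)² = 943² = 889249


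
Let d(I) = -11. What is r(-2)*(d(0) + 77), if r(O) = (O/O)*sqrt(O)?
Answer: 66*I*sqrt(2) ≈ 93.338*I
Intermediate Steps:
r(O) = sqrt(O) (r(O) = 1*sqrt(O) = sqrt(O))
r(-2)*(d(0) + 77) = sqrt(-2)*(-11 + 77) = (I*sqrt(2))*66 = 66*I*sqrt(2)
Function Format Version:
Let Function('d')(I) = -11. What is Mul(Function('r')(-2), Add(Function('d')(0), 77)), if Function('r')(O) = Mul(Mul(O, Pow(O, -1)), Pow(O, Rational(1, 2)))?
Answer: Mul(66, I, Pow(2, Rational(1, 2))) ≈ Mul(93.338, I)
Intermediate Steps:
Function('r')(O) = Pow(O, Rational(1, 2)) (Function('r')(O) = Mul(1, Pow(O, Rational(1, 2))) = Pow(O, Rational(1, 2)))
Mul(Function('r')(-2), Add(Function('d')(0), 77)) = Mul(Pow(-2, Rational(1, 2)), Add(-11, 77)) = Mul(Mul(I, Pow(2, Rational(1, 2))), 66) = Mul(66, I, Pow(2, Rational(1, 2)))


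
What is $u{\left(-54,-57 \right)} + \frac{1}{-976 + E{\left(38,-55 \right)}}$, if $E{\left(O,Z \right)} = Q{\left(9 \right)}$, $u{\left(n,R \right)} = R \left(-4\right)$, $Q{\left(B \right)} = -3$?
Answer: $\frac{223211}{979} \approx 228.0$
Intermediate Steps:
$u{\left(n,R \right)} = - 4 R$
$E{\left(O,Z \right)} = -3$
$u{\left(-54,-57 \right)} + \frac{1}{-976 + E{\left(38,-55 \right)}} = \left(-4\right) \left(-57\right) + \frac{1}{-976 - 3} = 228 + \frac{1}{-979} = 228 - \frac{1}{979} = \frac{223211}{979}$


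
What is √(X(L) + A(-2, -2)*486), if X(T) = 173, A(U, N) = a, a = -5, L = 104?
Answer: I*√2257 ≈ 47.508*I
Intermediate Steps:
A(U, N) = -5
√(X(L) + A(-2, -2)*486) = √(173 - 5*486) = √(173 - 2430) = √(-2257) = I*√2257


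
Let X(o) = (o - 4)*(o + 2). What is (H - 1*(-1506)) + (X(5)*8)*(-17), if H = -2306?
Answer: -1752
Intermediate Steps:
X(o) = (-4 + o)*(2 + o)
(H - 1*(-1506)) + (X(5)*8)*(-17) = (-2306 - 1*(-1506)) + ((-8 + 5² - 2*5)*8)*(-17) = (-2306 + 1506) + ((-8 + 25 - 10)*8)*(-17) = -800 + (7*8)*(-17) = -800 + 56*(-17) = -800 - 952 = -1752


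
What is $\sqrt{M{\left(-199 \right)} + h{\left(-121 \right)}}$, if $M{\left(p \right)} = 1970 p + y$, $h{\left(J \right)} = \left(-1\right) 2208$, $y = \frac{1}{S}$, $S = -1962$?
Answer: $\frac{i \sqrt{168621900626}}{654} \approx 627.88 i$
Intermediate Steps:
$y = - \frac{1}{1962}$ ($y = \frac{1}{-1962} = - \frac{1}{1962} \approx -0.00050968$)
$h{\left(J \right)} = -2208$
$M{\left(p \right)} = - \frac{1}{1962} + 1970 p$ ($M{\left(p \right)} = 1970 p - \frac{1}{1962} = - \frac{1}{1962} + 1970 p$)
$\sqrt{M{\left(-199 \right)} + h{\left(-121 \right)}} = \sqrt{\left(- \frac{1}{1962} + 1970 \left(-199\right)\right) - 2208} = \sqrt{\left(- \frac{1}{1962} - 392030\right) - 2208} = \sqrt{- \frac{769162861}{1962} - 2208} = \sqrt{- \frac{773494957}{1962}} = \frac{i \sqrt{168621900626}}{654}$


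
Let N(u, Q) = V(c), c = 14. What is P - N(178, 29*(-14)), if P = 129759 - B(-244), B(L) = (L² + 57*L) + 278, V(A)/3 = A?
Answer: 83811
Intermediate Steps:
V(A) = 3*A
N(u, Q) = 42 (N(u, Q) = 3*14 = 42)
B(L) = 278 + L² + 57*L
P = 83853 (P = 129759 - (278 + (-244)² + 57*(-244)) = 129759 - (278 + 59536 - 13908) = 129759 - 1*45906 = 129759 - 45906 = 83853)
P - N(178, 29*(-14)) = 83853 - 1*42 = 83853 - 42 = 83811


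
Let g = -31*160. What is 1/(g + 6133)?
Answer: 1/1173 ≈ 0.00085251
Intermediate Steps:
g = -4960
1/(g + 6133) = 1/(-4960 + 6133) = 1/1173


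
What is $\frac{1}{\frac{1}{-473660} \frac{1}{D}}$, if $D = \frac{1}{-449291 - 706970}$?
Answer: $\frac{473660}{1156261} \approx 0.40965$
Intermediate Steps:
$D = - \frac{1}{1156261}$ ($D = \frac{1}{-1156261} = - \frac{1}{1156261} \approx -8.6486 \cdot 10^{-7}$)
$\frac{1}{\frac{1}{-473660} \frac{1}{D}} = \frac{1}{\frac{1}{-473660} \frac{1}{- \frac{1}{1156261}}} = \frac{1}{\left(- \frac{1}{473660}\right) \left(-1156261\right)} = \frac{1}{\frac{1156261}{473660}} = \frac{473660}{1156261}$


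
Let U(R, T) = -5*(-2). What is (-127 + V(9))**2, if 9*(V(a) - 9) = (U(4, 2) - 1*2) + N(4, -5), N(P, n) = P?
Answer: 122500/9 ≈ 13611.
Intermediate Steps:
U(R, T) = 10
V(a) = 31/3 (V(a) = 9 + ((10 - 1*2) + 4)/9 = 9 + ((10 - 2) + 4)/9 = 9 + (8 + 4)/9 = 9 + (1/9)*12 = 9 + 4/3 = 31/3)
(-127 + V(9))**2 = (-127 + 31/3)**2 = (-350/3)**2 = 122500/9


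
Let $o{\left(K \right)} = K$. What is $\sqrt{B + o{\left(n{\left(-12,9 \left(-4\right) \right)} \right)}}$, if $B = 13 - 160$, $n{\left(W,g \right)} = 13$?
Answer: $i \sqrt{134} \approx 11.576 i$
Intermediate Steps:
$B = -147$ ($B = 13 - 160 = -147$)
$\sqrt{B + o{\left(n{\left(-12,9 \left(-4\right) \right)} \right)}} = \sqrt{-147 + 13} = \sqrt{-134} = i \sqrt{134}$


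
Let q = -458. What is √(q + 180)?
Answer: I*√278 ≈ 16.673*I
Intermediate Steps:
√(q + 180) = √(-458 + 180) = √(-278) = I*√278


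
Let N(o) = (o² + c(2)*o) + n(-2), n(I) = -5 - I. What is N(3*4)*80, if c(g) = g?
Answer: 13200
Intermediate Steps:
N(o) = -3 + o² + 2*o (N(o) = (o² + 2*o) + (-5 - 1*(-2)) = (o² + 2*o) + (-5 + 2) = (o² + 2*o) - 3 = -3 + o² + 2*o)
N(3*4)*80 = (-3 + (3*4)² + 2*(3*4))*80 = (-3 + 12² + 2*12)*80 = (-3 + 144 + 24)*80 = 165*80 = 13200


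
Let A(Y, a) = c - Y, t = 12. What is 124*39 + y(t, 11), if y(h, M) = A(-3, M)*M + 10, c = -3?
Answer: 4846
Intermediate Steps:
A(Y, a) = -3 - Y
y(h, M) = 10 (y(h, M) = (-3 - 1*(-3))*M + 10 = (-3 + 3)*M + 10 = 0*M + 10 = 0 + 10 = 10)
124*39 + y(t, 11) = 124*39 + 10 = 4836 + 10 = 4846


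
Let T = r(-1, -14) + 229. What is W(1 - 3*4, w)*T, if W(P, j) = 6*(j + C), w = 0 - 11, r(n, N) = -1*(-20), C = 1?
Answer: -14940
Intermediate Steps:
r(n, N) = 20
w = -11
W(P, j) = 6 + 6*j (W(P, j) = 6*(j + 1) = 6*(1 + j) = 6 + 6*j)
T = 249 (T = 20 + 229 = 249)
W(1 - 3*4, w)*T = (6 + 6*(-11))*249 = (6 - 66)*249 = -60*249 = -14940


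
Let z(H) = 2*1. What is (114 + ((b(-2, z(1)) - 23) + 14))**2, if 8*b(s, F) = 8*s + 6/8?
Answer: 10883401/1024 ≈ 10628.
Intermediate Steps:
z(H) = 2
b(s, F) = 3/32 + s (b(s, F) = (8*s + 6/8)/8 = (8*s + 6*(1/8))/8 = (8*s + 3/4)/8 = (3/4 + 8*s)/8 = 3/32 + s)
(114 + ((b(-2, z(1)) - 23) + 14))**2 = (114 + (((3/32 - 2) - 23) + 14))**2 = (114 + ((-61/32 - 23) + 14))**2 = (114 + (-797/32 + 14))**2 = (114 - 349/32)**2 = (3299/32)**2 = 10883401/1024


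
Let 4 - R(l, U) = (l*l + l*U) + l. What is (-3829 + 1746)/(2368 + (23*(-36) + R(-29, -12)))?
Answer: -2083/384 ≈ -5.4245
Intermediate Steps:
R(l, U) = 4 - l - l**2 - U*l (R(l, U) = 4 - ((l*l + l*U) + l) = 4 - ((l**2 + U*l) + l) = 4 - (l + l**2 + U*l) = 4 + (-l - l**2 - U*l) = 4 - l - l**2 - U*l)
(-3829 + 1746)/(2368 + (23*(-36) + R(-29, -12))) = (-3829 + 1746)/(2368 + (23*(-36) + (4 - 1*(-29) - 1*(-29)**2 - 1*(-12)*(-29)))) = -2083/(2368 + (-828 + (4 + 29 - 1*841 - 348))) = -2083/(2368 + (-828 + (4 + 29 - 841 - 348))) = -2083/(2368 + (-828 - 1156)) = -2083/(2368 - 1984) = -2083/384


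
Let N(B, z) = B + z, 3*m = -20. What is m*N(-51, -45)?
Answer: 640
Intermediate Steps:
m = -20/3 (m = (⅓)*(-20) = -20/3 ≈ -6.6667)
m*N(-51, -45) = -20*(-51 - 45)/3 = -20/3*(-96) = 640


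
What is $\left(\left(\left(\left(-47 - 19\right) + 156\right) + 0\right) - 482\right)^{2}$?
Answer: $153664$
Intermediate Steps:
$\left(\left(\left(\left(-47 - 19\right) + 156\right) + 0\right) - 482\right)^{2} = \left(\left(\left(-66 + 156\right) + 0\right) - 482\right)^{2} = \left(\left(90 + 0\right) - 482\right)^{2} = \left(90 - 482\right)^{2} = \left(-392\right)^{2} = 153664$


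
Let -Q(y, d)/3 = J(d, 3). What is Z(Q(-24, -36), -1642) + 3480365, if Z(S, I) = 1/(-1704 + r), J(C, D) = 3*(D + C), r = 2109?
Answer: 1409547826/405 ≈ 3.4804e+6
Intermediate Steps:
J(C, D) = 3*C + 3*D (J(C, D) = 3*(C + D) = 3*C + 3*D)
Q(y, d) = -27 - 9*d (Q(y, d) = -3*(3*d + 3*3) = -3*(3*d + 9) = -3*(9 + 3*d) = -27 - 9*d)
Z(S, I) = 1/405 (Z(S, I) = 1/(-1704 + 2109) = 1/405)
Z(Q(-24, -36), -1642) + 3480365 = 1/405 + 3480365 = 1409547826/405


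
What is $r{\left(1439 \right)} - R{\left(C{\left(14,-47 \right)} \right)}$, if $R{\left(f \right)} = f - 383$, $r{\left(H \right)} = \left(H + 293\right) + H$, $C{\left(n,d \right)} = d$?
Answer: $3601$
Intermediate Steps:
$r{\left(H \right)} = 293 + 2 H$ ($r{\left(H \right)} = \left(293 + H\right) + H = 293 + 2 H$)
$R{\left(f \right)} = -383 + f$ ($R{\left(f \right)} = f - 383 = -383 + f$)
$r{\left(1439 \right)} - R{\left(C{\left(14,-47 \right)} \right)} = \left(293 + 2 \cdot 1439\right) - \left(-383 - 47\right) = \left(293 + 2878\right) - -430 = 3171 + 430 = 3601$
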